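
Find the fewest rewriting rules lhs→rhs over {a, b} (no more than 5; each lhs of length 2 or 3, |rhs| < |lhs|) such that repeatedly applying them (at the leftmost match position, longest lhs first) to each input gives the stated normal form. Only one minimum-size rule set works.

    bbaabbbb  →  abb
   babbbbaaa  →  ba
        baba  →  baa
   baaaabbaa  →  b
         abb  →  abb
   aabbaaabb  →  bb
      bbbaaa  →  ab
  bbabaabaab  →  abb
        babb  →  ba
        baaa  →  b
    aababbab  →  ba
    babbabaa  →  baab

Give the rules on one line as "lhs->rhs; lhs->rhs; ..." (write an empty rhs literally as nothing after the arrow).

aaa->; aba->ab; bab->ba; bbb->ab

  | bbaabbbb => bbaaabb => bbbb => abb
  | babbbbaaa => babbbaaa => babbaaa => babaaa => baaaa => ba
  | baba => baa
  | baaaabbaa => babbaa => babaa => baaa => b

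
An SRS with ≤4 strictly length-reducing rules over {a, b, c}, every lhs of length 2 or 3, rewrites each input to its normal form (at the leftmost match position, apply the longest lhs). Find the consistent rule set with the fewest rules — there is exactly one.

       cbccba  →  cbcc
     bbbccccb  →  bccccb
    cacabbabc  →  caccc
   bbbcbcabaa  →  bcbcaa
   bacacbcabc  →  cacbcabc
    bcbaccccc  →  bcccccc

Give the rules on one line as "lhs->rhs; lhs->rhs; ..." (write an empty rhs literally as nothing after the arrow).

aab->c; ba->; bb->

  | cbccba => cbcc
  | bbbccccb => bccccb
  | cacabbabc => cacaabc => caccc
  | bbbcbcabaa => bcbcabaa => bcbcaa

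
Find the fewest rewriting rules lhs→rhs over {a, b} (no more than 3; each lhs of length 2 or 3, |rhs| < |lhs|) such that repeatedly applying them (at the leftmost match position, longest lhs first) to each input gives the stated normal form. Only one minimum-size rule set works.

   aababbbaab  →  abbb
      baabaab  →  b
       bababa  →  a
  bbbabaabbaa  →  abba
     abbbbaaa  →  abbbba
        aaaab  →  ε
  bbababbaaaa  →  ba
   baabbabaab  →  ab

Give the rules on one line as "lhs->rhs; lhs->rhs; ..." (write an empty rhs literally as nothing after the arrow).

aa->a; aab->; bab->ab

  | aababbbaab => abbbaab => abbb
  | baabaab => baab => b
  | bababa => ababa => aaba => a
  | bbbabaabbaa => bbabaabbaa => babaabbaa => abaabbaa => abbaa => abba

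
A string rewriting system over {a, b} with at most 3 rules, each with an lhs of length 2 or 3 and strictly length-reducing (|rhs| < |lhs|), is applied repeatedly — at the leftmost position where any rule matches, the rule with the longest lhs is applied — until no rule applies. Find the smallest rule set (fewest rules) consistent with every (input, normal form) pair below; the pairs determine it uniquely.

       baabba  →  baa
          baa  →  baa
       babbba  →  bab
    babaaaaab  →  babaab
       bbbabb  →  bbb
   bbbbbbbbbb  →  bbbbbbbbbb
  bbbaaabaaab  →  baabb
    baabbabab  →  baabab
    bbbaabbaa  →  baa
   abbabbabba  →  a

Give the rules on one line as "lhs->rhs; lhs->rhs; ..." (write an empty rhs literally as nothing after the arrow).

aaa->; bba->

  | baabba => baa
  | baa
  | babbba => bab
  | babaaaaab => babaab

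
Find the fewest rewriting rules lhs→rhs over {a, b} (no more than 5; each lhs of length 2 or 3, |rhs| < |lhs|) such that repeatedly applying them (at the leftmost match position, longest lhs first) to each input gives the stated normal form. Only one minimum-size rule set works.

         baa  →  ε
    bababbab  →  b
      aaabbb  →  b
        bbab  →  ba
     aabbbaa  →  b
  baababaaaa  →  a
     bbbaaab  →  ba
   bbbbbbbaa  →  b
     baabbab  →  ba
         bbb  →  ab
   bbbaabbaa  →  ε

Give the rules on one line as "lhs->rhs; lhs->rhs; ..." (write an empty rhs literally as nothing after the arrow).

  | baa => ε
  | bababbab => babaaab => baab => b
  | aaabbb => babbb => baab => b
  | bbab => aab => ba

aa->b; aab->ba; baa->; bb->a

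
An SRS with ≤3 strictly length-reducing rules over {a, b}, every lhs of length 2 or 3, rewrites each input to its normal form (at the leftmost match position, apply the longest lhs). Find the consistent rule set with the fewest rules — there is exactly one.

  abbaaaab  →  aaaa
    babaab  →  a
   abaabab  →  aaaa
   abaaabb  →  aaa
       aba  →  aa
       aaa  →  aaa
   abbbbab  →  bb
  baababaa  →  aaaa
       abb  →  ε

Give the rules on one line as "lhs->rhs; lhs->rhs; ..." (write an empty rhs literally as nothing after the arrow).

ab->a; abb->; ba->

  | abbaaaab => aaaab => aaaa
  | babaab => baab => ab => a
  | abaabab => aaabab => aaaab => aaaa
  | abaaabb => aaaabb => aaa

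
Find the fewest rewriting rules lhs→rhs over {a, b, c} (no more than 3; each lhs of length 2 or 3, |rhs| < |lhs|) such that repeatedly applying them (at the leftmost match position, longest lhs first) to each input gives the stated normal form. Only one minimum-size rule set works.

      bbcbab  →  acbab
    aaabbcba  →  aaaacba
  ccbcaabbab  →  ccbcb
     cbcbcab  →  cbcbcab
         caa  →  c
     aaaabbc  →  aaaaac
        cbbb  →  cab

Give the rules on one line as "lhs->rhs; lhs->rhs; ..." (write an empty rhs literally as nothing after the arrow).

  | bbcbab => acbab
  | aaabbcba => aaaacba
  | ccbcaabbab => ccbcbbab => ccbcaab => ccbcb
  | cbcbcab

bb->a; caa->c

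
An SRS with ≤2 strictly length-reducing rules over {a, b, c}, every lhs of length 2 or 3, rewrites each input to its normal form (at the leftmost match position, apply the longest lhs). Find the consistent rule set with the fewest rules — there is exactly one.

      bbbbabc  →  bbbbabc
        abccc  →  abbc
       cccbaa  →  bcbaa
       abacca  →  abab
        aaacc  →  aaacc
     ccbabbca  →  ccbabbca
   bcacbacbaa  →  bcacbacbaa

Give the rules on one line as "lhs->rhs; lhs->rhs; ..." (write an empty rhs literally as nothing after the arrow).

cca->b; ccc->bc

  | bbbbabc
  | abccc => abbc
  | cccbaa => bcbaa
  | abacca => abab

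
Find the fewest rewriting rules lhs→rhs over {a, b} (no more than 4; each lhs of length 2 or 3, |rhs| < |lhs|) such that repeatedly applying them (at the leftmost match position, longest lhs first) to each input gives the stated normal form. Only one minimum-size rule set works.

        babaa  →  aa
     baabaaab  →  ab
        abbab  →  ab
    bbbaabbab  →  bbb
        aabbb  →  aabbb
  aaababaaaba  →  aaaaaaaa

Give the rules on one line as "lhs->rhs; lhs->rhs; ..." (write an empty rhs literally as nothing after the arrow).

aba->aa; baa->; bab->

  | babaa => aa
  | baabaaab => baaab => ab
  | abbab => ab
  | bbbaabbab => bbbbab => bbb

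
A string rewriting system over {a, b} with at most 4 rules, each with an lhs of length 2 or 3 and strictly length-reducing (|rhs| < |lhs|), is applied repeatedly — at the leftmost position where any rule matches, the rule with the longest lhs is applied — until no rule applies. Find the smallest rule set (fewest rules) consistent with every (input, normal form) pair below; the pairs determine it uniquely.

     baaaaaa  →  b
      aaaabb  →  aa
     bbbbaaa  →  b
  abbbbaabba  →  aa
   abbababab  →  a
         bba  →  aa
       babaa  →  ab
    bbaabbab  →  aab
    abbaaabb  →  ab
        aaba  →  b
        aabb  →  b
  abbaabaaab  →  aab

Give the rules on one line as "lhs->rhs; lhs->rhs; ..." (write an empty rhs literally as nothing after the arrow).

aaa->b; ba->a; baa->b; bb->a

  | baaaaaa => baaaa => baa => b
  | aaaabb => babb => abb => aa
  | bbbbaaa => abbaaa => aaaaa => baa => b
  | abbbbaabba => aabbaabba => aaaaabba => baabba => bbba => aba => aa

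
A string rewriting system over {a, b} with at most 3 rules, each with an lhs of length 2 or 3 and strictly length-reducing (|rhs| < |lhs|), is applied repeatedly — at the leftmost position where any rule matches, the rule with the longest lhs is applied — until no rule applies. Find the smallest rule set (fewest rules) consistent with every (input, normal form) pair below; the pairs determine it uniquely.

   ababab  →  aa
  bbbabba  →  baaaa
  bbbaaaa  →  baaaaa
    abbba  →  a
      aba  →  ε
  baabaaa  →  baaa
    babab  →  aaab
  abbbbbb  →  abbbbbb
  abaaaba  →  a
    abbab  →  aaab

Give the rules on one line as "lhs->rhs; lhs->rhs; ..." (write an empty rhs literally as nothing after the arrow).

aba->; bab->aa; bba->aa

  | ababab => bab => aa
  | bbbabba => baabba => baaaa
  | bbbaaaa => baaaaa
  | abbba => abaa => a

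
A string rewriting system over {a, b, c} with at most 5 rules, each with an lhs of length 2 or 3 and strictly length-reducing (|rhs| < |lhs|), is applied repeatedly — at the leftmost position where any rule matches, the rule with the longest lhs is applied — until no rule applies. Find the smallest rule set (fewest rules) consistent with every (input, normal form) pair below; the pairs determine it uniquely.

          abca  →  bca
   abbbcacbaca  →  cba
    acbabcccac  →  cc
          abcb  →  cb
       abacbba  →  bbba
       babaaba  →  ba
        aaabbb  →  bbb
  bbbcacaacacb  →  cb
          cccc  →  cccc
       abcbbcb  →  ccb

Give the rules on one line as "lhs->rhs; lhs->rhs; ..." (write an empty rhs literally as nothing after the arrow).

  | abca => bca
  | abbbcacbaca => bbbcacbaca => bbbcbaca => bbcbaca => bcbaca => cbaca => cba
  | acbabcccac => babcccac => acccac => ccac => cc
  | abcb => bcb => cb

ab->b; ac->; bab->a; bcb->cb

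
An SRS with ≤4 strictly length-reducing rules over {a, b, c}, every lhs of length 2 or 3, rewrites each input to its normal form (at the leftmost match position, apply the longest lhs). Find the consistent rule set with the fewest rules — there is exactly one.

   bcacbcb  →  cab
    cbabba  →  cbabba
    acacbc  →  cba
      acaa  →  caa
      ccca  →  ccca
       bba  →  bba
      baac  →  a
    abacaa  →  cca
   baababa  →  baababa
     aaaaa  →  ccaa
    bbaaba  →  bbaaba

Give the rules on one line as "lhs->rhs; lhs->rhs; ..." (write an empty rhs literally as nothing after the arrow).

  | bcacbcb => aacbcb => acbcb => cbcb => cab
  | cbabba
  | acacbc => cacbc => cbbc => cba
  | acaa => caa

aaa->cc; ac->c; bc->a; cac->cb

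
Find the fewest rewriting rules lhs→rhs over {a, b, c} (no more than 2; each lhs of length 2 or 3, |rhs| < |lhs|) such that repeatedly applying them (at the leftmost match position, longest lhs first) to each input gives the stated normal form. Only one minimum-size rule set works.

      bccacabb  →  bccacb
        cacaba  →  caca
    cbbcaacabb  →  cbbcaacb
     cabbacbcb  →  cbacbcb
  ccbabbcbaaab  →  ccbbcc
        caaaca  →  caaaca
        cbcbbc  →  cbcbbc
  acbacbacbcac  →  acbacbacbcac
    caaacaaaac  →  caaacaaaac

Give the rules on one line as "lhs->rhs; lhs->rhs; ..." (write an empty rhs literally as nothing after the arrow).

ab->; baa->c

  | bccacabb => bccacb
  | cacaba => caca
  | cbbcaacabb => cbbcaacb
  | cabbacbcb => cbacbcb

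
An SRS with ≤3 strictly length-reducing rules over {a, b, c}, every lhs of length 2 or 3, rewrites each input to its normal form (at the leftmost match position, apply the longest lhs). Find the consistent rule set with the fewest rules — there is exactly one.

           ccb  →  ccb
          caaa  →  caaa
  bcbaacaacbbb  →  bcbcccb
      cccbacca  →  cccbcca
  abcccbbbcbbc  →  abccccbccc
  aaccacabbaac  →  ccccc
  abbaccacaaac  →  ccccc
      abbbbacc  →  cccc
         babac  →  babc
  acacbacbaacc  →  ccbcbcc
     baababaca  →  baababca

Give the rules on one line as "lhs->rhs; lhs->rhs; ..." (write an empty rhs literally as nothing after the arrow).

  | ccb
  | caaa
  | bcbaacaacbbb => bcbacaacbbb => bcbcaacbbb => bcbcacbbb => bcbccbbb => bcbcccb
  | cccbacca => cccbcca

ac->c; bb->c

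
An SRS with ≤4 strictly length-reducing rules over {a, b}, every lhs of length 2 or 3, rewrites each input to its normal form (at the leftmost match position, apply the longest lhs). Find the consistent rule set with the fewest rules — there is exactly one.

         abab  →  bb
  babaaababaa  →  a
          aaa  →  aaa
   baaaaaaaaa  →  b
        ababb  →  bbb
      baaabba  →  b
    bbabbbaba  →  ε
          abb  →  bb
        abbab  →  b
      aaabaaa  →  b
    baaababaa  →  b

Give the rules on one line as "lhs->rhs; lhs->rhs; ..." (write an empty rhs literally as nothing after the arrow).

ab->b; ba->b; bba->

  | abab => bab => bb
  | babaaababaa => bbaaababaa => aababaa => ababaa => babaa => bbaa => a
  | aaa
  | baaaaaaaaa => baaaaaaaa => baaaaaaa => baaaaaa => baaaaa => baaaa => baaa => baa => ba => b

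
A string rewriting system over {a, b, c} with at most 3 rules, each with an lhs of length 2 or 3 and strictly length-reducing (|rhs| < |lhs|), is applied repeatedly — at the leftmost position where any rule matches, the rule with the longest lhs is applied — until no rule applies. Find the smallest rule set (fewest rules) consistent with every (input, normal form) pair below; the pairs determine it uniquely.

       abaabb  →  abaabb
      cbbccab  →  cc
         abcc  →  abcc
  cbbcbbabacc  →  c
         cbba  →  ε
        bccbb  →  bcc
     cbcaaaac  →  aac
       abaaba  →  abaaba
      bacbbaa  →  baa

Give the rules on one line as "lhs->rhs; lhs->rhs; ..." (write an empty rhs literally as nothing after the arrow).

  | abaabb
  | cbbccab => cbccab => cccab => ccb => cc
  | abcc
  | cbbcbbabacc => cbcbbabacc => ccbbabacc => ccbabacc => ccabacc => cbacc => cacc => c

ca->; cac->; cb->c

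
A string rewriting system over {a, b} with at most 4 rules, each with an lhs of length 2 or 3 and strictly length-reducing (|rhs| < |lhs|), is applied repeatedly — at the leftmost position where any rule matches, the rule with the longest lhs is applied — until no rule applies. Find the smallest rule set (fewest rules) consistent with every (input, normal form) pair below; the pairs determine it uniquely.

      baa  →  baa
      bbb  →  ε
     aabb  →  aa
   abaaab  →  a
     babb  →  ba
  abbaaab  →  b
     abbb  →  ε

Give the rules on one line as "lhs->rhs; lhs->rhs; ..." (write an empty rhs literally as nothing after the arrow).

aaa->b; ab->; abb->a; bb->a

  | baa
  | bbb => ab => ε
  | aabb => aa
  | abaaab => aaab => bb => a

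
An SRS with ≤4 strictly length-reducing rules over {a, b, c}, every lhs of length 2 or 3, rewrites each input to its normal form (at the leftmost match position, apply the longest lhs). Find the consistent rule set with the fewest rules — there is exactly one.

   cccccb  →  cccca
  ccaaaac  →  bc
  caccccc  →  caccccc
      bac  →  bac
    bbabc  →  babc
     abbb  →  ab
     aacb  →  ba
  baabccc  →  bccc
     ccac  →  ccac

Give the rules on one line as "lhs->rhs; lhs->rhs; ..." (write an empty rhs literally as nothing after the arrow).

aa->b; bb->b; cb->a

  | cccccb => cccca
  | ccaaaac => ccbaac => caaac => cbac => aac => bc
  | caccccc
  | bac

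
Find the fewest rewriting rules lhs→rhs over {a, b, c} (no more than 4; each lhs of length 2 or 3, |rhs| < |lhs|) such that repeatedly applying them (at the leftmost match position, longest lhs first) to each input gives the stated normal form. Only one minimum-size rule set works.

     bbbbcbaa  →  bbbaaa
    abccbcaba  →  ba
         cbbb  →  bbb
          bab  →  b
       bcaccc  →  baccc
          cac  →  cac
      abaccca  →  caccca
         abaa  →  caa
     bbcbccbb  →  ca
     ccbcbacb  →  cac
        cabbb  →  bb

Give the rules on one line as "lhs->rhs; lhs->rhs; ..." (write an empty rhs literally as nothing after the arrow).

ab->c; bc->b; bcb->ca; cb->b

  | bbbbcbaa => bbbcaaa => bbbaaa
  | abccbcaba => cccbcaba => ccbcaba => cbcaba => bcaba => baba => bca => ba
  | cbbb => bbb
  | bab => bc => b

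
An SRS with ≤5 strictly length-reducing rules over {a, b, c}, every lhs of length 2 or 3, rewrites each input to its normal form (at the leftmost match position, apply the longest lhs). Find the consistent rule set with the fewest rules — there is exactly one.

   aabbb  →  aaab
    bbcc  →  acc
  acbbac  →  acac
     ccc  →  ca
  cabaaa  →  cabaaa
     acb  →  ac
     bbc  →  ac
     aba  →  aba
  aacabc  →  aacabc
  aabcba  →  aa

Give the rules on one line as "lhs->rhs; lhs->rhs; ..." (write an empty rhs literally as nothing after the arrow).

  | aabbb => aaab
  | bbcc => acc
  | acbbac => acbac => acac
  | ccc => ca

bb->a; bca->; cb->c; ccc->ca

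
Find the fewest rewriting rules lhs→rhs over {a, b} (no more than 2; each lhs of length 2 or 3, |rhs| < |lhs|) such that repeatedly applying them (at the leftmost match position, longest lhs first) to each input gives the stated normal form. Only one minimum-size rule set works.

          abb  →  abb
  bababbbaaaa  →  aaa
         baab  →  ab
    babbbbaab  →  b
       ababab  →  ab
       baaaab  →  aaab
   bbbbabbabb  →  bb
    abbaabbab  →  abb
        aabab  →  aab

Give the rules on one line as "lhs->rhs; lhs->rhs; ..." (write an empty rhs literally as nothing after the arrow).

  | abb
  | bababbbaaaa => babbbaaaa => bbbaaaa => baaaa => aaa
  | baab => ab
  | babbbbaab => bbbbaab => bbaab => bab => b

ba->; bbb->b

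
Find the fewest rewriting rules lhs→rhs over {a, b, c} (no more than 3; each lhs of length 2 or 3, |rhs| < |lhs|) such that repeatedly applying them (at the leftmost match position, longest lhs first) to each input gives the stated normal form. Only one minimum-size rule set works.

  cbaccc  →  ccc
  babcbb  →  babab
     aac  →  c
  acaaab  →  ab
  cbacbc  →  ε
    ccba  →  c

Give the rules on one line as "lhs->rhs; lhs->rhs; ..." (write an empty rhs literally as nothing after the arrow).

  | cbaccc => aaccc => ccc
  | babcbb => babab
  | aac => c
  | acaaab => aaab => ab

aa->; ac->; cb->a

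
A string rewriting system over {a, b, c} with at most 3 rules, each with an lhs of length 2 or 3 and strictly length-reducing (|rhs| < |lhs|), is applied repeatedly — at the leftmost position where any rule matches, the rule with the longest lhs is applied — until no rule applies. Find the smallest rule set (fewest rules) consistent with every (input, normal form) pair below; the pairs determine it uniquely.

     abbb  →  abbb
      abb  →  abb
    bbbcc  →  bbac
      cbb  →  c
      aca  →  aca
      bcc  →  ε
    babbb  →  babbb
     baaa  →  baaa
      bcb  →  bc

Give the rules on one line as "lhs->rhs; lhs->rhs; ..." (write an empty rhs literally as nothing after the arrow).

  | abbb
  | abb
  | bbbcc => bbac
  | cbb => cb => c

bbc->ba; bcc->; cb->c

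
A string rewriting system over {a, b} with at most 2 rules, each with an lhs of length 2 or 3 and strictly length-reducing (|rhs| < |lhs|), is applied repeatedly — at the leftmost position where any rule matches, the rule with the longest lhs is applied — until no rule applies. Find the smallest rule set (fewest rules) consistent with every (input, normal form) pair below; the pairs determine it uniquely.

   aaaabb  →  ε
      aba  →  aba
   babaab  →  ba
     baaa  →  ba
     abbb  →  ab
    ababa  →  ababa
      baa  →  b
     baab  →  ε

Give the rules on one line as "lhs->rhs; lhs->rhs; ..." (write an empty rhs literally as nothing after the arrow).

  | aaaabb => aabb => bb => ε
  | aba
  | babaab => babb => ba
  | baaa => ba

aa->; bb->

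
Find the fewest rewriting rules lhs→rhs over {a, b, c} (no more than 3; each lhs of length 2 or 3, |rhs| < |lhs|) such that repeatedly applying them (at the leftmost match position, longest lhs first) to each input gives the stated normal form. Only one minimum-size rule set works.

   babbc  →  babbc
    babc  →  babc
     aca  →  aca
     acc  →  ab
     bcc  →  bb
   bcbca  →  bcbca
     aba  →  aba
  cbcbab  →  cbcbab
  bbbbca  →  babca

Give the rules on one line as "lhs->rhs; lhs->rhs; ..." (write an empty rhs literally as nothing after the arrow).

bbb->ba; cc->b

  | babbc
  | babc
  | aca
  | acc => ab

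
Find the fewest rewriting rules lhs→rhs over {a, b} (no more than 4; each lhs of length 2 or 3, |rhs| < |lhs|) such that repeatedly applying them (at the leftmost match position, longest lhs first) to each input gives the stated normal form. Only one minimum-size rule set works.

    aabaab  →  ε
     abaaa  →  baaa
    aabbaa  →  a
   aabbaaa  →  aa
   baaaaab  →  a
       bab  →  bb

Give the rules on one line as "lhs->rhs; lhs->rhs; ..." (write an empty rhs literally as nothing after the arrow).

  | aabaab => baaab => baba => bba => ε
  | abaaa => baaa
  | aabbaa => babaa => bbaa => a
  | aabbaaa => babaaa => bbaaa => aa

aab->ba; ab->b; bba->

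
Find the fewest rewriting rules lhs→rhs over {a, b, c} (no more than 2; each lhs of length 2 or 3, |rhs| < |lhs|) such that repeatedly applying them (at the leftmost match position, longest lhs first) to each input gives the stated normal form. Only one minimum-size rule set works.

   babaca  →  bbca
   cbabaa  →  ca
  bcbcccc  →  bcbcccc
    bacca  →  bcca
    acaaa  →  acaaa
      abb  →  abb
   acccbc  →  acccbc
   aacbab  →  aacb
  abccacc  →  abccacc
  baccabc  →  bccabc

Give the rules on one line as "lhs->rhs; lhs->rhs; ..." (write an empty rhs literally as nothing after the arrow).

  | babaca => bbaca => bbca
  | cbabaa => cbaa => ca
  | bcbcccc
  | bacca => bcca

ba->b; cba->c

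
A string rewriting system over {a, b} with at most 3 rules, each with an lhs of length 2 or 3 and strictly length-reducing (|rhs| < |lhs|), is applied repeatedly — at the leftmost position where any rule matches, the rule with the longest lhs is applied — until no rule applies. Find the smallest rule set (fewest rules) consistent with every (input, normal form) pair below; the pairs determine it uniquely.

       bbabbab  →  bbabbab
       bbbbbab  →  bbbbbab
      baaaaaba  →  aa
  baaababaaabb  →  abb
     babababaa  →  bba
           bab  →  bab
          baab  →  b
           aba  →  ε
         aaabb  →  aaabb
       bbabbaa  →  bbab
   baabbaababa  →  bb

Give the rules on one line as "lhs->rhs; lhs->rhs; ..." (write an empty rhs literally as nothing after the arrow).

aba->; baa->

  | bbabbab
  | bbbbbab
  | baaaaaba => aaaba => aa
  | baaababaaabb => ababaaabb => baaabb => abb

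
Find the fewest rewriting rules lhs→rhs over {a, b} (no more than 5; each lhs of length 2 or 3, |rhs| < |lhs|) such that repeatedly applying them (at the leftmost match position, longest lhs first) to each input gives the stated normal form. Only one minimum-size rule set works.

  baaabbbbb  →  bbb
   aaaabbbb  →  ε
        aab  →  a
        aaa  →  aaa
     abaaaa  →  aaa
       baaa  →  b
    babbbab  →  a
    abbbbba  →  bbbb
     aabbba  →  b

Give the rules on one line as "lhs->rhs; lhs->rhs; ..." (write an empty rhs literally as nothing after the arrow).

ab->; aba->; ba->b; bab->a

  | baaabbbbb => baabbbbb => babbbbb => abbbb => bbb
  | aaaabbbb => aaabbb => aabb => ab => ε
  | aab => a
  | aaa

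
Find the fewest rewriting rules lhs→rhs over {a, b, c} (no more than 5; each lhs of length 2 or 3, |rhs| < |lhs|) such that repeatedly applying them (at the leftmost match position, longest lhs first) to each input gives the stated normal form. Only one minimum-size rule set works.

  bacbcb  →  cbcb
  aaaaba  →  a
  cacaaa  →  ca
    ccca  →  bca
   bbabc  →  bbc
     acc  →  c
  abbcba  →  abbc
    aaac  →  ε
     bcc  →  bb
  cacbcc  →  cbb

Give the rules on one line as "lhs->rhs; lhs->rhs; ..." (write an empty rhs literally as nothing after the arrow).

  | bacbcb => cbcb
  | aaaaba => aaaba => aaba => aba => a
  | cacaaa => caaa => caa => ca
  | ccca => bca

aa->a; ac->; ba->; cc->b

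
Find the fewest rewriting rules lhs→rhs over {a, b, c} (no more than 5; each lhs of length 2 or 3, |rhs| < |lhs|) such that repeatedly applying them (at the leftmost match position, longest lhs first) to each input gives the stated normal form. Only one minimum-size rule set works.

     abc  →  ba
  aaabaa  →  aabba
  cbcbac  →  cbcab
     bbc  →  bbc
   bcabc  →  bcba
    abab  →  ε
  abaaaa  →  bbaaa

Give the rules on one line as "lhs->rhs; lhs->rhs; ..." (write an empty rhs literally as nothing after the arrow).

aba->bb; abc->ba; bac->ab; bbb->

  | abc => ba
  | aaabaa => aabba
  | cbcbac => cbcab
  | bbc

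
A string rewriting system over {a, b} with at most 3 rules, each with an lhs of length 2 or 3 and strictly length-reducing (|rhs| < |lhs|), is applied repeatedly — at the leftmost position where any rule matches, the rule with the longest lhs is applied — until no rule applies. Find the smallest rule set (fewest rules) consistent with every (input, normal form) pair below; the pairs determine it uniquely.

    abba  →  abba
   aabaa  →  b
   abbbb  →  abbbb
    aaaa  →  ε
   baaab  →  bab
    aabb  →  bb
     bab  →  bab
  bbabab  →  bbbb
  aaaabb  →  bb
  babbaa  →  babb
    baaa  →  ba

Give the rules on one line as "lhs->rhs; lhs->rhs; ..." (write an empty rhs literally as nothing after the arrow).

  | abba
  | aabaa => baa => b
  | abbbb
  | aaaa => aa => ε

aa->; aba->b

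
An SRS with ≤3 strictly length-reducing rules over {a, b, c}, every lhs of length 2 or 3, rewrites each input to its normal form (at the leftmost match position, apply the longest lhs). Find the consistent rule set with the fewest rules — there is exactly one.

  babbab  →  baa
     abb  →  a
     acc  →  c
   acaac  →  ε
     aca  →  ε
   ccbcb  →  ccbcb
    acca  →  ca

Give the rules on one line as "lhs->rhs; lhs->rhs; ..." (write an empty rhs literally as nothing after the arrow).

ab->a; ac->; aca->

  | babbab => babab => baab => baa
  | abb => ab => a
  | acc => c
  | acaac => ac => ε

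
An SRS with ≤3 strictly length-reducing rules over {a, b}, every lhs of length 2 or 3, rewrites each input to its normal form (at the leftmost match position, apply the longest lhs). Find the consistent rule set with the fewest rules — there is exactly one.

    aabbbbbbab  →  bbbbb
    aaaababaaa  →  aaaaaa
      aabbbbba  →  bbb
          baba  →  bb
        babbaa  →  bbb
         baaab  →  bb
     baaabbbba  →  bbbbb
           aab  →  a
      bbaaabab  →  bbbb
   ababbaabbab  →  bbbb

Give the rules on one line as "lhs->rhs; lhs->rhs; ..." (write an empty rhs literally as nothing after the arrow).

  | aabbbbbbab => abbbbbab => bbbbab => bbbbb
  | aaaababaaa => aaaabaaa => aaaaaa
  | aabbbbba => abbbba => bbba => bbb
  | baba => bba => bb

ab->; ba->b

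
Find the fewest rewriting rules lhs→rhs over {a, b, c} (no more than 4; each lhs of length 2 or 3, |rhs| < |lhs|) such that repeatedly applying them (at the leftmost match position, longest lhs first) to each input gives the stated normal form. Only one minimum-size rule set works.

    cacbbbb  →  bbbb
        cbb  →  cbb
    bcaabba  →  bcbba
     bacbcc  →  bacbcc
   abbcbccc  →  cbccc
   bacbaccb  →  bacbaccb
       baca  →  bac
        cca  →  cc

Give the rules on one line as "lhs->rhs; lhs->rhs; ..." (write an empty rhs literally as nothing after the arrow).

  | cacbbbb => bbbb
  | cbb
  | bcaabba => bcabba => bcbba
  | bacbcc

abb->; ca->c; cac->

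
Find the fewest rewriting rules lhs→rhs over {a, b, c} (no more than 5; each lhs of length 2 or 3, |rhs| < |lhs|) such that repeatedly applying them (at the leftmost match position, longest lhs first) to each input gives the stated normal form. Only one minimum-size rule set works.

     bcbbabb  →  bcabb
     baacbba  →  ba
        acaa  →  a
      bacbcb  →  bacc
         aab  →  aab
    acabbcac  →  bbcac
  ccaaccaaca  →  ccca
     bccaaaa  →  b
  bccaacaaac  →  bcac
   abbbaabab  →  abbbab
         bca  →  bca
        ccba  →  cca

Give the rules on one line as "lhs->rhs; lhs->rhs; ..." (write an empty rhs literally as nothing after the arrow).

  | bcbbabb => bcbabb => bcabb
  | baacbba => baacba => baaca => ba
  | acaa => a
  | bacbcb => baccb => bacc

aba->; aca->; caa->; cb->c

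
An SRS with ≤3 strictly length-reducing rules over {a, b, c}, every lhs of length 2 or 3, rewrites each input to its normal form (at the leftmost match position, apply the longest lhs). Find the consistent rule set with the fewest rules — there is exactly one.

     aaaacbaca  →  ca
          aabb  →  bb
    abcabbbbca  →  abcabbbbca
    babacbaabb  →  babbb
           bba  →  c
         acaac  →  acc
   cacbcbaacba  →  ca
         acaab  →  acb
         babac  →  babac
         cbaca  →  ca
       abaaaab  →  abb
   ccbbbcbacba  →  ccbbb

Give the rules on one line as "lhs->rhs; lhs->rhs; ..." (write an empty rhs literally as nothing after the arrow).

aa->; bba->c; cba->

  | aaaacbaca => aacbaca => cbaca => ca
  | aabb => bb
  | abcabbbbca
  | babacbaabb => babaabb => babbb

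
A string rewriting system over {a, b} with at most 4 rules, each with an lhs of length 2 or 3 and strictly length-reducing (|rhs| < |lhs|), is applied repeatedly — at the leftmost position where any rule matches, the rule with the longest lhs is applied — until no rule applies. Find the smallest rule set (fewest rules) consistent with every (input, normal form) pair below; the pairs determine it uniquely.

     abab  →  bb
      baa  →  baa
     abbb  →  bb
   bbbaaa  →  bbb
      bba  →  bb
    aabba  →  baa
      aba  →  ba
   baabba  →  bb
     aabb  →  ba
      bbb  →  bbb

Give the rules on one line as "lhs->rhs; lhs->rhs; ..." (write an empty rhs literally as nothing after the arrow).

  | abab => bab => bb
  | baa
  | abbb => bab => bb
  | bbbaaa => bbbaa => bbba => bbb

ab->b; abb->ba; bba->bb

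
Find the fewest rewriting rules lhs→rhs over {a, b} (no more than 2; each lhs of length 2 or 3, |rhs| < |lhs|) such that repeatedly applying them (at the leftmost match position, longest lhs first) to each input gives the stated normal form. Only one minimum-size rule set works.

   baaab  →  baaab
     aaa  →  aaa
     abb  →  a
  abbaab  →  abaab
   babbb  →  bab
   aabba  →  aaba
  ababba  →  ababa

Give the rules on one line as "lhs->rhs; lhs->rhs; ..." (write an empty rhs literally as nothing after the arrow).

  | baaab
  | aaa
  | abb => a
  | abbaab => abaab

bb->; bba->ba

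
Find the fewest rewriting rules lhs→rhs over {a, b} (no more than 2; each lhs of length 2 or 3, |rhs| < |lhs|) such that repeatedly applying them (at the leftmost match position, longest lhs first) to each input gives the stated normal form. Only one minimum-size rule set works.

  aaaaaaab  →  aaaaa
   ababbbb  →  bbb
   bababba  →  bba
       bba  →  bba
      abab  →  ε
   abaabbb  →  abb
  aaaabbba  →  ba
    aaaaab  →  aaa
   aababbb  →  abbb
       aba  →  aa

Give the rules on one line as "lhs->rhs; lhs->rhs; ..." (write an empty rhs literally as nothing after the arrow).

aab->; aba->aa

  | aaaaaaab => aaaaa
  | ababbbb => aabbbb => bbb
  | bababba => baabba => bba
  | bba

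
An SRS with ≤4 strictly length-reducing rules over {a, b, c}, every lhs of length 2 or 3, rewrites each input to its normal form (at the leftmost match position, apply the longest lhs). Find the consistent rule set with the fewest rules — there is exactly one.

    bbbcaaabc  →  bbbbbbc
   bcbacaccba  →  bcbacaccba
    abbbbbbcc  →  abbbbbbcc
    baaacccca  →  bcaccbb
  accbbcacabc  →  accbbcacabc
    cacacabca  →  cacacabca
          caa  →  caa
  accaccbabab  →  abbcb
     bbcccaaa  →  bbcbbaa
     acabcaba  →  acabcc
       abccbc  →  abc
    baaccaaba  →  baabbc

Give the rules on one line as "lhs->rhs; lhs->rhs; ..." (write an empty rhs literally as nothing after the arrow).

  | bbbcaaabc => bbbccabc => bbbbbbc
  | bcbacaccba
  | abbbbbbcc
  | baaacccca => bcacccca => bcaccbb

aaa->ca; aba->c; cbc->; cca->bb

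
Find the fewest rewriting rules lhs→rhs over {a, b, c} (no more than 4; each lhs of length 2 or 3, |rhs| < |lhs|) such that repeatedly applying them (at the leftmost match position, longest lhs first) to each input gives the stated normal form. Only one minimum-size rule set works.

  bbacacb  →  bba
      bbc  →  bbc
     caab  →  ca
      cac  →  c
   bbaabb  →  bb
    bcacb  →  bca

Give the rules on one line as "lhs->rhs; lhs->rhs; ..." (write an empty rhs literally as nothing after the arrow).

  | bbacacb => bbacb => bba
  | bbc
  | caab => ca
  | cac => c

ab->; ac->; acb->a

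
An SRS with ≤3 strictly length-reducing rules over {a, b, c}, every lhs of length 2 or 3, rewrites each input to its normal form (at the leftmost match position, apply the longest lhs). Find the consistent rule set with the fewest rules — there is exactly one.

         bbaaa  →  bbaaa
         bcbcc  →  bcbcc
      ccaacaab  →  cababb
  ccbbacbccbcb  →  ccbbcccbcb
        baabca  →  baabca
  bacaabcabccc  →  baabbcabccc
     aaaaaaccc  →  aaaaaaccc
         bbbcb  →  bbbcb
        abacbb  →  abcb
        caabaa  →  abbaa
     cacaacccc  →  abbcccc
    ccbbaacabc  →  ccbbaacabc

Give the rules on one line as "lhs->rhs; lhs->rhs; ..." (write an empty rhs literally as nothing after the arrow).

  | bbaaa
  | bcbcc
  | ccaacaab => cabcaab => cababb
  | ccbbacbccbcb => ccbbcccbcb

acb->c; caa->ab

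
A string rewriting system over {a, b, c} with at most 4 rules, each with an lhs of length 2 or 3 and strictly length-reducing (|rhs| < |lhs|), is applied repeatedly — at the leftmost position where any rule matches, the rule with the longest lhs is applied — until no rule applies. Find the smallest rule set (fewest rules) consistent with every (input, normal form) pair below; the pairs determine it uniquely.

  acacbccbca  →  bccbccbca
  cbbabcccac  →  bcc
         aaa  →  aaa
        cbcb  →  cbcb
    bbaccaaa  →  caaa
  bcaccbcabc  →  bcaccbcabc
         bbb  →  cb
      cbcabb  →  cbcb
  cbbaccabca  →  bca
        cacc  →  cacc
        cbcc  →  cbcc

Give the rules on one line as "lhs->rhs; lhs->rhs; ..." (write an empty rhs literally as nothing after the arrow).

abb->b; aca->bc; bb->c; cca->

  | acacbccbca => bccbccbca
  | cbbabcccac => ccabcccac => bcccac => bcc
  | aaa
  | cbcb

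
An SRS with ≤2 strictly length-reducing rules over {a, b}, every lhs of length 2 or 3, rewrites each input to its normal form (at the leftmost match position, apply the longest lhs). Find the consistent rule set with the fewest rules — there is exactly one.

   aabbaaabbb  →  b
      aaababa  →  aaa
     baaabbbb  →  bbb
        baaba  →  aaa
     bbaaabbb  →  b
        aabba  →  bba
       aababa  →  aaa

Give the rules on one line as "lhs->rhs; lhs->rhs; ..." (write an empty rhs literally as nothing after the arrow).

ab->b; bab->aa

  | aabbaaabbb => abbaaabbb => bbaaabbb => bbaabbb => bbabbb => baabb => babb => aab => ab => b
  | aaababa => aababa => ababa => baba => aaa
  | baaabbbb => baabbbb => babbbb => aabbb => abbb => bbb
  | baaba => baba => aaa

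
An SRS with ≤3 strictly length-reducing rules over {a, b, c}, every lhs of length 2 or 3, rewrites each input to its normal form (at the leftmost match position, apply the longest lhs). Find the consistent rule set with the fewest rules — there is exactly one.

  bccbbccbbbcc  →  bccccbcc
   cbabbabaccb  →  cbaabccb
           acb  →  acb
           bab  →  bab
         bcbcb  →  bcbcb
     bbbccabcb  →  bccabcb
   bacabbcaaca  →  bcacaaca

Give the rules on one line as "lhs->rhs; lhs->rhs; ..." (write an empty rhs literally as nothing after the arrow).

bac->bc; bb->

  | bccbbccbbbcc => bccccbbbcc => bccccbcc
  | cbabbabaccb => cbaabaccb => cbaabccb
  | acb
  | bab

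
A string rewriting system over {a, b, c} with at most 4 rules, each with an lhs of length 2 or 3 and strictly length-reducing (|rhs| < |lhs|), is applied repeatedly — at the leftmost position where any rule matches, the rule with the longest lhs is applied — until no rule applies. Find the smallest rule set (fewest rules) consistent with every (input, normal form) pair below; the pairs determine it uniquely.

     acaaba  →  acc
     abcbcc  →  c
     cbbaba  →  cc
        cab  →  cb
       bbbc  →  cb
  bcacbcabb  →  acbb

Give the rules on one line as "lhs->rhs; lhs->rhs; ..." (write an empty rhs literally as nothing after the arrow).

ab->b; ba->c; bbc->ab; bc->

  | acaaba => acaba => acba => acc
  | abcbcc => bcbcc => bcc => c
  | cbbaba => cbcba => cba => cc
  | cab => cb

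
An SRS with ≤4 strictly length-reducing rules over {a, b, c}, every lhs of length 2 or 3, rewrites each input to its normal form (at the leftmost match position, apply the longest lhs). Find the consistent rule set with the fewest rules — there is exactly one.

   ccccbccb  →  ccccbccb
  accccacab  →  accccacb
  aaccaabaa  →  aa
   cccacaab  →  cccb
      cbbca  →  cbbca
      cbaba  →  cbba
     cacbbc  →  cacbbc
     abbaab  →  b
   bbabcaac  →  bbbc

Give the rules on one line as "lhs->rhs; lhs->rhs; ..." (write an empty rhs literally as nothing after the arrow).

  | ccccbccb
  | accccacab => accccacb
  | aaccaabaa => aacbaa => aacaa => aa
  | cccacaab => cccab => cccb

ab->b; baa->aa; caa->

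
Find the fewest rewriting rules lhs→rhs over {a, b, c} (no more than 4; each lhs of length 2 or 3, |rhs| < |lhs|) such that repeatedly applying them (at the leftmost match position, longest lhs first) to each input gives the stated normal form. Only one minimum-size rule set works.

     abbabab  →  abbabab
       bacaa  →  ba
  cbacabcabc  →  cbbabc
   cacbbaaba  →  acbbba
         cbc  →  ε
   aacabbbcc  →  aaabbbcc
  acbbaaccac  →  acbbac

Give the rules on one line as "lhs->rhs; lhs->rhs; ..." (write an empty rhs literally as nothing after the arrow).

  | abbabab
  | bacaa => baaa => ba
  | cbacabcabc => cbaabcabc => cbbcabc => cbbabc
  | cacbbaaba => acbbaaba => acbbba

baa->b; ca->a; cbc->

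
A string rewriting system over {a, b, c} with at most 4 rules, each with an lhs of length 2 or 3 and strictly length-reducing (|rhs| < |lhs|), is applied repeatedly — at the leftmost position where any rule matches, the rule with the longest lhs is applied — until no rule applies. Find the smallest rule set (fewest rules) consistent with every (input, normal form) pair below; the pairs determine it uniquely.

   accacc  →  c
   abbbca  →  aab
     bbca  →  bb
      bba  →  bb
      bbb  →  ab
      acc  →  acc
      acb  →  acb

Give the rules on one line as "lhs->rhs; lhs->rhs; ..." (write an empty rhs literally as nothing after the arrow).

aac->; ba->b; bbb->ab; ca->a

  | accacc => acacc => aacc => c
  | abbbca => aabca => aaba => aab
  | bbca => bba => bb
  | bba => bb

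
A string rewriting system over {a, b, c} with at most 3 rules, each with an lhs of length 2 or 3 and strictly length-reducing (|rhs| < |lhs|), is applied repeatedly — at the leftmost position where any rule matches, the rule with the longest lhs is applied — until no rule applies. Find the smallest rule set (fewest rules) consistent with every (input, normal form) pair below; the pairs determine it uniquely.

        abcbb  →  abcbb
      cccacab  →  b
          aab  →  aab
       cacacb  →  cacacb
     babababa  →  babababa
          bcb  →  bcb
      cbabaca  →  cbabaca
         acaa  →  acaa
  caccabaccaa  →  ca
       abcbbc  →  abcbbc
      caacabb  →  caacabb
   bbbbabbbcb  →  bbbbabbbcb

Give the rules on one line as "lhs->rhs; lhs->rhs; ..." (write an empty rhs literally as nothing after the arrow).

baa->; cca->

  | abcbb
  | cccacab => ccab => b
  | aab
  | cacacb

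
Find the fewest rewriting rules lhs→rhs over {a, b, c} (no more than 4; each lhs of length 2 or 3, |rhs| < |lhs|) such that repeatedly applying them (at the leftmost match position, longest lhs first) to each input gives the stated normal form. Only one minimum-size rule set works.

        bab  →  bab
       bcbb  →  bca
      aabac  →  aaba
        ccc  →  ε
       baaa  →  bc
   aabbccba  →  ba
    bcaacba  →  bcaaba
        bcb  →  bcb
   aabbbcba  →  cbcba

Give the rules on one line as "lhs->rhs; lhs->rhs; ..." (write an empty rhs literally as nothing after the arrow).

  | bab
  | bcbb => bca
  | aabac => aaba
  | ccc => ε

aaa->c; ac->a; bb->a; ccc->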